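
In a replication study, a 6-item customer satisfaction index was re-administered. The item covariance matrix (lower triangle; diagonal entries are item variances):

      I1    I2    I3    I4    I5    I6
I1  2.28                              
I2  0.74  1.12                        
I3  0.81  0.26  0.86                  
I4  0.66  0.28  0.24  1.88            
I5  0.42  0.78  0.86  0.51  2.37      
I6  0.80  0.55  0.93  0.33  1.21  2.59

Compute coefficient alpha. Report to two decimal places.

Σσᵢ² = 2.28 + 1.12 + 0.86 + 1.88 + 2.37 + 2.59 = 11.10
Sum of off-diagonal covariances = 9.38
σ²_T = 11.10 + 2 × 9.38 = 29.86
α = (k/(k−1))·(1 − Σσᵢ²/σ²_T) = (6/5)·(1 − 11.10/29.86) = 0.75

coefficient alpha = 0.75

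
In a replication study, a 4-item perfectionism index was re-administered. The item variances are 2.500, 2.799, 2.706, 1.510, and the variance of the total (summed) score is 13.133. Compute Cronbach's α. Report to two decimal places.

Σσᵢ² = 2.500 + 2.799 + 2.706 + 1.510 = 9.515
α = (k/(k−1))·(1 − Σσᵢ²/Var(T)) = (4/3)·(1 − 9.515/13.133) = 0.37

α = 0.37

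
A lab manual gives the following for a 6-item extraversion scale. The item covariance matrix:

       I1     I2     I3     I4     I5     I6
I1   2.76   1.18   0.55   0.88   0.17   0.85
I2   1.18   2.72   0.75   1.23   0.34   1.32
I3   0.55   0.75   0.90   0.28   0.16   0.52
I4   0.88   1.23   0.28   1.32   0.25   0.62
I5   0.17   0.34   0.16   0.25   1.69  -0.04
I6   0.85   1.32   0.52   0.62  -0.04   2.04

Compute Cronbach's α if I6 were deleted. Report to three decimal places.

Remaining items: I1, I2, I3, I4, I5 (k = 5).
sum of item variances = 2.76 + 2.72 + 0.90 + 1.32 + 1.69 = 9.39
σ²_total = 9.39 + 2 × 5.79 = 20.97
α (item deleted) = (5/4)·(1 − 9.39/20.97) = 0.690

Cronbach's α = 0.690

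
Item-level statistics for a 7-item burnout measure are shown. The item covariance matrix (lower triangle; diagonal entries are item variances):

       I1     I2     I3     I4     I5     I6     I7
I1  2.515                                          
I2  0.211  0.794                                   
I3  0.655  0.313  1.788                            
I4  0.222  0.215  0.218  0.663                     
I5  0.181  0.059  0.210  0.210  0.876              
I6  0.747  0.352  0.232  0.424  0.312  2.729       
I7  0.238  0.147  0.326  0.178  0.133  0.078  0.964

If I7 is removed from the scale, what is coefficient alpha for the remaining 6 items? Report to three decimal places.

coefficient alpha = 0.592

Remaining items: I1, I2, I3, I4, I5, I6 (k = 6).
sum of item variances = 2.515 + 0.794 + 1.788 + 0.663 + 0.876 + 2.729 = 9.365
total variance = 9.365 + 2 × 4.561 = 18.487
α (item deleted) = (6/5)·(1 − 9.365/18.487) = 0.592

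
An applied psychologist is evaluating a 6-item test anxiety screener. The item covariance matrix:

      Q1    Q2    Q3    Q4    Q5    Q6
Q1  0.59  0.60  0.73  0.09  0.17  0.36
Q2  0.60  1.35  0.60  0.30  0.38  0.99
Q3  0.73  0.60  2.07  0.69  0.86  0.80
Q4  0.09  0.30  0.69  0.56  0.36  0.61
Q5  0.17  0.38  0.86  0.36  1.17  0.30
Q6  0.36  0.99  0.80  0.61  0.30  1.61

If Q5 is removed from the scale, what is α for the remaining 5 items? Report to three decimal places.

Remaining items: Q1, Q2, Q3, Q4, Q6 (k = 5).
ΣVar(i) = 0.59 + 1.35 + 2.07 + 0.56 + 1.61 = 6.18
σ²_total = 6.18 + 2 × 5.77 = 17.72
α (item deleted) = (5/4)·(1 − 6.18/17.72) = 0.814

α = 0.814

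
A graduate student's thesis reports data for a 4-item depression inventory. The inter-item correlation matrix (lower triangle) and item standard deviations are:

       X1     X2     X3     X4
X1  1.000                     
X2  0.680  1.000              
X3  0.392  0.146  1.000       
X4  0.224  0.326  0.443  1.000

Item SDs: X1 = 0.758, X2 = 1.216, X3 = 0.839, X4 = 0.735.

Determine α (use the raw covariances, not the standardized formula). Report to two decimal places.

α = 0.68

Σσ²ᵢ = 0.758² + 1.216² + 0.839² + 0.735² = 3.2974
Covariances σ_ij = r_ij · s_i · s_j:
  σ(X1,X2) = 0.680 × 0.758 × 1.216 = 0.6268
  σ(X1,X3) = 0.392 × 0.758 × 0.839 = 0.2493
  σ(X1,X4) = 0.224 × 0.758 × 0.735 = 0.1248
  σ(X2,X3) = 0.146 × 1.216 × 0.839 = 0.1490
  σ(X2,X4) = 0.326 × 1.216 × 0.735 = 0.2914
  σ(X3,X4) = 0.443 × 0.839 × 0.735 = 0.2732
σ²_T = Σσ²ᵢ + 2·Σσ_ij = 3.2974 + 2 × 1.7145 = 6.7264
α = (4/3)·(1 − 3.2974/6.7264) = 0.68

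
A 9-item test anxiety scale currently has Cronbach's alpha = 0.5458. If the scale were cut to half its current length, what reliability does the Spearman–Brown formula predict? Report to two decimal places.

predicted reliability = 0.38

Length factor m = 1/2
α' = m·α / (1 − (1−m)·α)
   = 1/2 × 0.5458 / (1 − (1 − 1/2) × 0.5458)
   = 0.2729 / 0.7271 = 0.38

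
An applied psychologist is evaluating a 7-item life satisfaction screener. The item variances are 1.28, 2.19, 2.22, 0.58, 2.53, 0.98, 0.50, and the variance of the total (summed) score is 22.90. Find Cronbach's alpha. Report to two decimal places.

Σσᵢ² = 1.28 + 2.19 + 2.22 + 0.58 + 2.53 + 0.98 + 0.50 = 10.28
α = (k/(k−1))·(1 − Σσᵢ²/total variance) = (7/6)·(1 − 10.28/22.90) = 0.64

α = 0.64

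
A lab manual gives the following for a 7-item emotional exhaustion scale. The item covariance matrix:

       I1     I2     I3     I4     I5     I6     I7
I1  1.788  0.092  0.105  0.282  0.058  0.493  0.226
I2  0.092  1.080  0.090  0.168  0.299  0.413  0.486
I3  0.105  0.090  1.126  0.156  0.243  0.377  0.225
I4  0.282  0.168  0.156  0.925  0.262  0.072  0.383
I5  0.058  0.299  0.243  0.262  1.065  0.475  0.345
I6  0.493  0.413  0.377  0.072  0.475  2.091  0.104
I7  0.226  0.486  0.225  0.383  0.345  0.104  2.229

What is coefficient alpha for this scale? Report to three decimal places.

coefficient alpha = 0.595

Σσᵢ² = 1.788 + 1.080 + 1.126 + 0.925 + 1.065 + 2.091 + 2.229 = 10.304
Σ_{i<j} σ_ij = 5.354
Var(T) = 10.304 + 2 × 5.354 = 21.012
α = (k/(k−1))·(1 − Σσᵢ²/Var(T)) = (7/6)·(1 − 10.304/21.012) = 0.595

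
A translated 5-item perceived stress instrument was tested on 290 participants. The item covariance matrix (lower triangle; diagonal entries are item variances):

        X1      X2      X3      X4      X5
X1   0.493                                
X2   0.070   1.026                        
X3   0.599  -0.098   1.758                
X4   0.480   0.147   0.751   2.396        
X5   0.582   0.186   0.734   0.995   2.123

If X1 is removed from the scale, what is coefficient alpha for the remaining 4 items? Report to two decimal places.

coefficient alpha = 0.57

Remaining items: X2, X3, X4, X5 (k = 4).
Σσᵢ² = 1.026 + 1.758 + 2.396 + 2.123 = 7.303
σ²_T = 7.303 + 2 × 2.715 = 12.733
α (item deleted) = (4/3)·(1 − 7.303/12.733) = 0.57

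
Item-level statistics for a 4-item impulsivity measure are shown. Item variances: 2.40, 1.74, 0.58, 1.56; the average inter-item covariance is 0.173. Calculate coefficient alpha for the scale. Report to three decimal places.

coefficient alpha = 0.331

Σσᵢ² = 2.40 + 1.74 + 0.58 + 1.56 = 6.28
Sum of the 6 distinct covariances = 6 × 0.173 = 1.038
σ²_T = Σσᵢ² + 2·Σcov = 6.28 + 2 × 1.038 = 8.356
α = (4/3)·(1 − 6.28/8.356) = 0.331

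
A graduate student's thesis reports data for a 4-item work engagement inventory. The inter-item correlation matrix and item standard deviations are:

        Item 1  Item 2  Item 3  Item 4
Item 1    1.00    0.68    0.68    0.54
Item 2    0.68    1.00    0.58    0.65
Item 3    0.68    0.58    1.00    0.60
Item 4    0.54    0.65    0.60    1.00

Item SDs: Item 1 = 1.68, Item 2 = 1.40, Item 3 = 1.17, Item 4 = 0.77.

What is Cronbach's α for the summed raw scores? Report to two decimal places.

α = 0.84

Σσ²ᵢ = 1.68² + 1.40² + 1.17² + 0.77² = 6.7442
Covariances σ_ij = r_ij · s_i · s_j:
  σ(Item 1,Item 2) = 0.68 × 1.68 × 1.40 = 1.5994
  σ(Item 1,Item 3) = 0.68 × 1.68 × 1.17 = 1.3366
  σ(Item 1,Item 4) = 0.54 × 1.68 × 0.77 = 0.6985
  σ(Item 2,Item 3) = 0.58 × 1.40 × 1.17 = 0.9500
  σ(Item 2,Item 4) = 0.65 × 1.40 × 0.77 = 0.7007
  σ(Item 3,Item 4) = 0.60 × 1.17 × 0.77 = 0.5405
σ²_T = Σσ²ᵢ + 2·Σσ_ij = 6.7442 + 2 × 5.8257 = 18.3956
α = (4/3)·(1 − 6.7442/18.3956) = 0.84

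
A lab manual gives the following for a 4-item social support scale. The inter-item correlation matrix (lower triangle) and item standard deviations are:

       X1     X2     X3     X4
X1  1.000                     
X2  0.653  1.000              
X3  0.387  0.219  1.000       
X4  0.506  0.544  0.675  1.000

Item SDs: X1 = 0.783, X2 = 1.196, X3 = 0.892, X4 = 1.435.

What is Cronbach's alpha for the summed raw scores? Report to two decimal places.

Σσ²ᵢ = 0.783² + 1.196² + 0.892² + 1.435² = 4.8984
Covariances σ_ij = r_ij · s_i · s_j:
  σ(X1,X2) = 0.653 × 0.783 × 1.196 = 0.6115
  σ(X1,X3) = 0.387 × 0.783 × 0.892 = 0.2703
  σ(X1,X4) = 0.506 × 0.783 × 1.435 = 0.5685
  σ(X2,X3) = 0.219 × 1.196 × 0.892 = 0.2336
  σ(X2,X4) = 0.544 × 1.196 × 1.435 = 0.9336
  σ(X3,X4) = 0.675 × 0.892 × 1.435 = 0.8640
σ²_T = Σσ²ᵢ + 2·Σσ_ij = 4.8984 + 2 × 3.4815 = 11.8614
α = (4/3)·(1 − 4.8984/11.8614) = 0.78

Cronbach's alpha = 0.78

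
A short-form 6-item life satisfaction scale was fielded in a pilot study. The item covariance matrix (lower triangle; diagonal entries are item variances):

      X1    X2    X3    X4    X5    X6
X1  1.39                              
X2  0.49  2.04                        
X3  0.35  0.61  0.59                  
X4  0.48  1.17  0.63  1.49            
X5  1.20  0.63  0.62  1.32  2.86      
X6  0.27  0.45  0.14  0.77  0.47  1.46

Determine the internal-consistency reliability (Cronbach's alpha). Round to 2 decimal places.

α = 0.79

Σσ²ᵢ = 1.39 + 2.04 + 0.59 + 1.49 + 2.86 + 1.46 = 9.83
Sum of off-diagonal covariances = 9.60
Var(T) = 9.83 + 2 × 9.60 = 29.03
α = (k/(k−1))·(1 − Σσ²ᵢ/Var(T)) = (6/5)·(1 − 9.83/29.03) = 0.79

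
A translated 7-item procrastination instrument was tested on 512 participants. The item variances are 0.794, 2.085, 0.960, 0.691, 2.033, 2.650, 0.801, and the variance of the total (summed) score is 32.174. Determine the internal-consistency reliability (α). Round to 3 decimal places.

α = 0.804

ΣVar(i) = 0.794 + 2.085 + 0.960 + 0.691 + 2.033 + 2.650 + 0.801 = 10.014
α = (k/(k−1))·(1 − ΣVar(i)/total variance) = (7/6)·(1 − 10.014/32.174) = 0.804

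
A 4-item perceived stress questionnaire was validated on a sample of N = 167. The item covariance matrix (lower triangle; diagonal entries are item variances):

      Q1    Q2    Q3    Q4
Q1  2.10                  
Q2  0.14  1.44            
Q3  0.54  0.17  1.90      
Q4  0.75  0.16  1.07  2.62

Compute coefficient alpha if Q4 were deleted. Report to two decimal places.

coefficient alpha = 0.36

Remaining items: Q1, Q2, Q3 (k = 3).
ΣVar(i) = 2.10 + 1.44 + 1.90 = 5.44
σ²_T = 5.44 + 2 × 0.85 = 7.14
α (item deleted) = (3/2)·(1 − 5.44/7.14) = 0.36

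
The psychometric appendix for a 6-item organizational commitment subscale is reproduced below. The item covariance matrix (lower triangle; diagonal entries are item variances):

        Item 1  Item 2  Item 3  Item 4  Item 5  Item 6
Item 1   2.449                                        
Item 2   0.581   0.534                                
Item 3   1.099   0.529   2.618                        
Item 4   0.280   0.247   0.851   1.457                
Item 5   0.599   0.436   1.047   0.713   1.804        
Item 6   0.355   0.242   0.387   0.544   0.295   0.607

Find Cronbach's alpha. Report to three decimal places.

sum of item variances = 2.449 + 0.534 + 2.618 + 1.457 + 1.804 + 0.607 = 9.469
Σ_{i<j} σ_ij = 8.205
σ²_T = 9.469 + 2 × 8.205 = 25.879
α = (k/(k−1))·(1 − sum of item variances/σ²_T) = (6/5)·(1 − 9.469/25.879) = 0.761

α = 0.761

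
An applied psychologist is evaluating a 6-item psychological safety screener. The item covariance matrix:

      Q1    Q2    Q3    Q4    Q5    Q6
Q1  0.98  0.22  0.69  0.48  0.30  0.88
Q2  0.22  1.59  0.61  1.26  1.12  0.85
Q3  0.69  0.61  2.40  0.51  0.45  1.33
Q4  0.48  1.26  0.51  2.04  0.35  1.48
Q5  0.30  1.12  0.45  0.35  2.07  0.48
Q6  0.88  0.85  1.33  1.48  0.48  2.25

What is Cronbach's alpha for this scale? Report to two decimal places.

Cronbach's alpha = 0.79

Σσᵢ² = 0.98 + 1.59 + 2.40 + 2.04 + 2.07 + 2.25 = 11.33
Σ_{i<j} σ_ij = 11.01
σ²_total = 11.33 + 2 × 11.01 = 33.35
α = (k/(k−1))·(1 − Σσᵢ²/σ²_total) = (6/5)·(1 − 11.33/33.35) = 0.79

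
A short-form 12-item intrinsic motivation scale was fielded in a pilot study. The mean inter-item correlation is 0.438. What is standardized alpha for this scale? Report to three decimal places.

Standardized α = k·r̄ / (1 + (k−1)·r̄) = 12 × 0.438 / (1 + 11 × 0.438)
  = 5.2560 / 5.8180 = 0.903

α = 0.903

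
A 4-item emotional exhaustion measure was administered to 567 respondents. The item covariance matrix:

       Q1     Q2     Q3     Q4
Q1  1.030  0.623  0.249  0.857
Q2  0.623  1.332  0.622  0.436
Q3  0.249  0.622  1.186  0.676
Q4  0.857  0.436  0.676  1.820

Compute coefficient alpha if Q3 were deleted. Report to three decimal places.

α = 0.717

Remaining items: Q1, Q2, Q4 (k = 3).
Σσ²ᵢ = 1.030 + 1.332 + 1.820 = 4.182
total variance = 4.182 + 2 × 1.916 = 8.014
α (item deleted) = (3/2)·(1 − 4.182/8.014) = 0.717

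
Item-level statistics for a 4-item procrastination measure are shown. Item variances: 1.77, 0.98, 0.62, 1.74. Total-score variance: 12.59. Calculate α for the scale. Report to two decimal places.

Σσᵢ² = 1.77 + 0.98 + 0.62 + 1.74 = 5.11
α = (k/(k−1))·(1 − Σσᵢ²/total variance) = (4/3)·(1 − 5.11/12.59) = 0.79

α = 0.79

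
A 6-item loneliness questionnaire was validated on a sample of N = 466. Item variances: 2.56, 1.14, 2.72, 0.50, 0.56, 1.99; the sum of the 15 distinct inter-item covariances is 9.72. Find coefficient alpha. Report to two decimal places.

Σσᵢ² = 2.56 + 1.14 + 2.72 + 0.50 + 0.56 + 1.99 = 9.47
Sum of distinct covariances = 9.72
σ²_total = Σσᵢ² + 2·Σcov = 9.47 + 2 × 9.72 = 28.91
α = (6/5)·(1 − 9.47/28.91) = 0.81

α = 0.81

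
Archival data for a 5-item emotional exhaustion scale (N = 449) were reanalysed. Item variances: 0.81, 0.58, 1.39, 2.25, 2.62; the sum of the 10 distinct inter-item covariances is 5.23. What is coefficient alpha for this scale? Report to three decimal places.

α = 0.722

sum of item variances = 0.81 + 0.58 + 1.39 + 2.25 + 2.62 = 7.65
Sum of distinct covariances = 5.23
Var(T) = sum of item variances + 2·Σcov = 7.65 + 2 × 5.23 = 18.11
α = (5/4)·(1 − 7.65/18.11) = 0.722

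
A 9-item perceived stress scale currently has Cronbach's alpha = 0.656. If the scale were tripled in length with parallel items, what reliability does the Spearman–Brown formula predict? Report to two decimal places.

predicted reliability = 0.85

Length factor m = 3
α' = m·α / (1 + (m−1)·α)
   = 3 × 0.656 / (1 + (3 − 1) × 0.656)
   = 1.9680 / 2.3120 = 0.85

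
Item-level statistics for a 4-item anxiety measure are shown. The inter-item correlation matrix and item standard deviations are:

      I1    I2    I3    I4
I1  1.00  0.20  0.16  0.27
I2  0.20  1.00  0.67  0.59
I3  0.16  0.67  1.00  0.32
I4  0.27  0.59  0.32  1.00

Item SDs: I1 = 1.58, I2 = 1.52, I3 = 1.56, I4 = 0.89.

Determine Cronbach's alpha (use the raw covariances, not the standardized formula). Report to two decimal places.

Σσ²ᵢ = 1.58² + 1.52² + 1.56² + 0.89² = 8.0325
Covariances σ_ij = r_ij · s_i · s_j:
  σ(I1,I2) = 0.20 × 1.58 × 1.52 = 0.4803
  σ(I1,I3) = 0.16 × 1.58 × 1.56 = 0.3944
  σ(I1,I4) = 0.27 × 1.58 × 0.89 = 0.3797
  σ(I2,I3) = 0.67 × 1.52 × 1.56 = 1.5887
  σ(I2,I4) = 0.59 × 1.52 × 0.89 = 0.7982
  σ(I3,I4) = 0.32 × 1.56 × 0.89 = 0.4443
σ²_T = Σσ²ᵢ + 2·Σσ_ij = 8.0325 + 2 × 4.0856 = 16.2037
α = (4/3)·(1 − 8.0325/16.2037) = 0.67

Cronbach's alpha = 0.67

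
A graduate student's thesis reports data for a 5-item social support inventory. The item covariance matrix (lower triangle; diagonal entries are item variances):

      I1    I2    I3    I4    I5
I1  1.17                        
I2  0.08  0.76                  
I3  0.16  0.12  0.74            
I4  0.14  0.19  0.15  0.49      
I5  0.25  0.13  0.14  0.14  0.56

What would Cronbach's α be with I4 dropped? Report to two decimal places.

Remaining items: I1, I2, I3, I5 (k = 4).
sum of item variances = 1.17 + 0.76 + 0.74 + 0.56 = 3.23
total variance = 3.23 + 2 × 0.88 = 4.99
α (item deleted) = (4/3)·(1 − 3.23/4.99) = 0.47

Cronbach's α = 0.47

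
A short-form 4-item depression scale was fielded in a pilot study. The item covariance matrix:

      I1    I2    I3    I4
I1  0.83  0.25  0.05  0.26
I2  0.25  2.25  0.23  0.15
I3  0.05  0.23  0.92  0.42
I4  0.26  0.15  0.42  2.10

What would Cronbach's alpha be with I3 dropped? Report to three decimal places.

Remaining items: I1, I2, I4 (k = 3).
Σσᵢ² = 0.83 + 2.25 + 2.10 = 5.18
Var(T) = 5.18 + 2 × 0.66 = 6.50
α (item deleted) = (3/2)·(1 − 5.18/6.50) = 0.305

Cronbach's alpha = 0.305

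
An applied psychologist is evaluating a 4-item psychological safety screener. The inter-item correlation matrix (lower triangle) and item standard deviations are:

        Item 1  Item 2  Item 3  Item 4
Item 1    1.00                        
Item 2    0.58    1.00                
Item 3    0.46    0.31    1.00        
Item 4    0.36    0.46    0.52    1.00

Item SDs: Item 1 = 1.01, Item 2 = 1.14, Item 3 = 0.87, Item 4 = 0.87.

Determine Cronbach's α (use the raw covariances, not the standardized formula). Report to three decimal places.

Σσ²ᵢ = 1.01² + 1.14² + 0.87² + 0.87² = 3.8335
Covariances σ_ij = r_ij · s_i · s_j:
  σ(Item 1,Item 2) = 0.58 × 1.01 × 1.14 = 0.6678
  σ(Item 1,Item 3) = 0.46 × 1.01 × 0.87 = 0.4042
  σ(Item 1,Item 4) = 0.36 × 1.01 × 0.87 = 0.3163
  σ(Item 2,Item 3) = 0.31 × 1.14 × 0.87 = 0.3075
  σ(Item 2,Item 4) = 0.46 × 1.14 × 0.87 = 0.4562
  σ(Item 3,Item 4) = 0.52 × 0.87 × 0.87 = 0.3936
σ²_T = Σσ²ᵢ + 2·Σσ_ij = 3.8335 + 2 × 2.5456 = 8.9247
α = (4/3)·(1 − 3.8335/8.9247) = 0.761

Cronbach's α = 0.761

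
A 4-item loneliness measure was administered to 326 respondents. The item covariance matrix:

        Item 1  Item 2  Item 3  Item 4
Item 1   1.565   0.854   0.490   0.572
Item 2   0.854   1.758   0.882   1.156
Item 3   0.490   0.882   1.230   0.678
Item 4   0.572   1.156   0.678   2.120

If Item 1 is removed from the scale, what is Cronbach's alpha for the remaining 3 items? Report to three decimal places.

α = 0.773

Remaining items: Item 2, Item 3, Item 4 (k = 3).
Σσᵢ² = 1.758 + 1.230 + 2.120 = 5.108
total variance = 5.108 + 2 × 2.716 = 10.540
α (item deleted) = (3/2)·(1 − 5.108/10.540) = 0.773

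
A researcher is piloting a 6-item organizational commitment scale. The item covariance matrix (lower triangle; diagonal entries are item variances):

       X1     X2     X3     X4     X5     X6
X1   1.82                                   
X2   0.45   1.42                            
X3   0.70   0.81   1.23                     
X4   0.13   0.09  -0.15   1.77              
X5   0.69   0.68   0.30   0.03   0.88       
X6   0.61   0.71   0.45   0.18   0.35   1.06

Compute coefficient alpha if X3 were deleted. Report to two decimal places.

coefficient alpha = 0.66

Remaining items: X1, X2, X4, X5, X6 (k = 5).
sum of item variances = 1.82 + 1.42 + 1.77 + 0.88 + 1.06 = 6.95
σ²_T = 6.95 + 2 × 3.92 = 14.79
α (item deleted) = (5/4)·(1 − 6.95/14.79) = 0.66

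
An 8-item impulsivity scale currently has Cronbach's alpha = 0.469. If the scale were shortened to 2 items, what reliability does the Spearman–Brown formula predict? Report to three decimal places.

predicted reliability = 0.181

Length factor m = 2/8 = 0.2500
α' = m·α / (1 − (1−m)·α)
   = 2/8 × 0.469 / (1 − (1 − 2/8) × 0.469)
   = 0.1172 / 0.6482 = 0.181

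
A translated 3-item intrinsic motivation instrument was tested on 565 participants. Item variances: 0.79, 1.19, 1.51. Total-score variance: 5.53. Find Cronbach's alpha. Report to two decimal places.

α = 0.55

Σσᵢ² = 0.79 + 1.19 + 1.51 = 3.49
α = (k/(k−1))·(1 − Σσᵢ²/total variance) = (3/2)·(1 − 3.49/5.53) = 0.55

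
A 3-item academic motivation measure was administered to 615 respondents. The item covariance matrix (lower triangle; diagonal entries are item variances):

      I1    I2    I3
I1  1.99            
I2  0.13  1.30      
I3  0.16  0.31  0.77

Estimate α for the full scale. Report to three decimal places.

Σσ²ᵢ = 1.99 + 1.30 + 0.77 = 4.06
Σ_{i<j} σ_ij = 0.60
σ²_T = 4.06 + 2 × 0.60 = 5.26
α = (k/(k−1))·(1 − Σσ²ᵢ/σ²_T) = (3/2)·(1 − 4.06/5.26) = 0.342

α = 0.342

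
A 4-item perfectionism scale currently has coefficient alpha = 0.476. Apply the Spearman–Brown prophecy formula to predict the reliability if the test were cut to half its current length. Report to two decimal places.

predicted reliability = 0.31

Length factor m = 1/2
α' = m·α / (1 − (1−m)·α)
   = 1/2 × 0.476 / (1 − (1 − 1/2) × 0.476)
   = 0.2380 / 0.7620 = 0.31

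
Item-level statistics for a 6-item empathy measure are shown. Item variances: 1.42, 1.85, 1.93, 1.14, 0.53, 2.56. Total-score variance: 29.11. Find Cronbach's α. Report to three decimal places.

ΣVar(i) = 1.42 + 1.85 + 1.93 + 1.14 + 0.53 + 2.56 = 9.43
α = (k/(k−1))·(1 − ΣVar(i)/σ²_total) = (6/5)·(1 − 9.43/29.11) = 0.811

α = 0.811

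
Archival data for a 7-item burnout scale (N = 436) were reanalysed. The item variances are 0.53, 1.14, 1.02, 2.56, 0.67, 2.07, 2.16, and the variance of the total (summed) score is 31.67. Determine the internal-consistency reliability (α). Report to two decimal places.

Σσᵢ² = 0.53 + 1.14 + 1.02 + 2.56 + 0.67 + 2.07 + 2.16 = 10.15
α = (k/(k−1))·(1 − Σσᵢ²/σ²_total) = (7/6)·(1 − 10.15/31.67) = 0.79

α = 0.79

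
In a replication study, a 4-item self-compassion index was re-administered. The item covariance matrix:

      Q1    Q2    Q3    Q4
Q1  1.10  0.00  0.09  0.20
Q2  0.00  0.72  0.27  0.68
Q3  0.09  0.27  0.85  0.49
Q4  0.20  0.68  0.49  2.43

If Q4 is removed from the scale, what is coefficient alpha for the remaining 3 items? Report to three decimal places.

Remaining items: Q1, Q2, Q3 (k = 3).
ΣVar(i) = 1.10 + 0.72 + 0.85 = 2.67
σ²_T = 2.67 + 2 × 0.36 = 3.39
α (item deleted) = (3/2)·(1 − 2.67/3.39) = 0.319

α = 0.319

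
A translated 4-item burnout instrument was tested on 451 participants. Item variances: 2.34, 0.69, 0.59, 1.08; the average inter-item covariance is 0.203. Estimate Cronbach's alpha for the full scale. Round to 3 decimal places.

Cronbach's alpha = 0.455

Σσ²ᵢ = 2.34 + 0.69 + 0.59 + 1.08 = 4.70
Sum of the 6 distinct covariances = 6 × 0.203 = 1.218
σ²_T = Σσ²ᵢ + 2·Σcov = 4.70 + 2 × 1.218 = 7.136
α = (4/3)·(1 − 4.70/7.136) = 0.455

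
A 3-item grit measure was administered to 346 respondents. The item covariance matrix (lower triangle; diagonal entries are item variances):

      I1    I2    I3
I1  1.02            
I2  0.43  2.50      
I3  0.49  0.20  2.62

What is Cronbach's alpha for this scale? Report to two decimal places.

Cronbach's alpha = 0.40

ΣVar(i) = 1.02 + 2.50 + 2.62 = 6.14
Sum of off-diagonal covariances = 1.12
σ²_total = 6.14 + 2 × 1.12 = 8.38
α = (k/(k−1))·(1 − ΣVar(i)/σ²_total) = (3/2)·(1 − 6.14/8.38) = 0.40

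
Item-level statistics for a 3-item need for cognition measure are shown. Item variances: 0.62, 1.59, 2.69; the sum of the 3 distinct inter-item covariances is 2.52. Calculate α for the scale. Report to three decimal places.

α = 0.761

Σσ²ᵢ = 0.62 + 1.59 + 2.69 = 4.90
Sum of distinct covariances = 2.52
Var(T) = Σσ²ᵢ + 2·Σcov = 4.90 + 2 × 2.52 = 9.94
α = (3/2)·(1 − 4.90/9.94) = 0.761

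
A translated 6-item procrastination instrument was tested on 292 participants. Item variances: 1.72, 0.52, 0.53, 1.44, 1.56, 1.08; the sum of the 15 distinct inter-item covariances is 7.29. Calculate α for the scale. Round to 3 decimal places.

sum of item variances = 1.72 + 0.52 + 0.53 + 1.44 + 1.56 + 1.08 = 6.85
Sum of distinct covariances = 7.29
Var(T) = sum of item variances + 2·Σcov = 6.85 + 2 × 7.29 = 21.43
α = (6/5)·(1 − 6.85/21.43) = 0.816

α = 0.816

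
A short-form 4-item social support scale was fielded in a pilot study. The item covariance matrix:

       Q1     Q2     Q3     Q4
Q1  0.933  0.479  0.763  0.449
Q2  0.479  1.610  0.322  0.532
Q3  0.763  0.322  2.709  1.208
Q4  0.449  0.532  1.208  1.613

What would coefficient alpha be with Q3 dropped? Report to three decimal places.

coefficient alpha = 0.619

Remaining items: Q1, Q2, Q4 (k = 3).
Σσ²ᵢ = 0.933 + 1.610 + 1.613 = 4.156
total variance = 4.156 + 2 × 1.460 = 7.076
α (item deleted) = (3/2)·(1 − 4.156/7.076) = 0.619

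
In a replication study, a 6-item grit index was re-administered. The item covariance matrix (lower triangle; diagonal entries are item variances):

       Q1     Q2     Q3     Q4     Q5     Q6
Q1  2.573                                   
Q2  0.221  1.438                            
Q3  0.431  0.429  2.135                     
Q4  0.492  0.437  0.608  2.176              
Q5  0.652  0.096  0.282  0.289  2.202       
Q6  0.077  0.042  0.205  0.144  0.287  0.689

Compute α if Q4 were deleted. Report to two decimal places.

Remaining items: Q1, Q2, Q3, Q5, Q6 (k = 5).
Σσ²ᵢ = 2.573 + 1.438 + 2.135 + 2.202 + 0.689 = 9.037
σ²_total = 9.037 + 2 × 2.722 = 14.481
α (item deleted) = (5/4)·(1 − 9.037/14.481) = 0.47

α = 0.47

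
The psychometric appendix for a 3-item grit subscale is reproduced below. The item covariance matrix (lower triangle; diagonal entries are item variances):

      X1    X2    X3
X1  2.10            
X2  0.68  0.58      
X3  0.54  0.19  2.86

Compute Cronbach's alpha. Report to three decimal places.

α = 0.506

Σσᵢ² = 2.10 + 0.58 + 2.86 = 5.54
Σ_{i<j} σ_ij = 1.41
σ²_total = 5.54 + 2 × 1.41 = 8.36
α = (k/(k−1))·(1 − Σσᵢ²/σ²_total) = (3/2)·(1 − 5.54/8.36) = 0.506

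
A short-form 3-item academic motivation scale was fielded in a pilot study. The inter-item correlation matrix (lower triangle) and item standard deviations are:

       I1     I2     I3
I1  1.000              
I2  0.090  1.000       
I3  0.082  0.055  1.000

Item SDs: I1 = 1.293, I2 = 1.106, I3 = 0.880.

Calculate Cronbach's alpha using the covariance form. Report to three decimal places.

Σσ²ᵢ = 1.293² + 1.106² + 0.880² = 3.6695
Covariances σ_ij = r_ij · s_i · s_j:
  σ(I1,I2) = 0.090 × 1.293 × 1.106 = 0.1287
  σ(I1,I3) = 0.082 × 1.293 × 0.880 = 0.0933
  σ(I2,I3) = 0.055 × 1.106 × 0.880 = 0.0535
σ²_T = Σσ²ᵢ + 2·Σσ_ij = 3.6695 + 2 × 0.2755 = 4.2205
α = (3/2)·(1 − 3.6695/4.2205) = 0.196

Cronbach's alpha = 0.196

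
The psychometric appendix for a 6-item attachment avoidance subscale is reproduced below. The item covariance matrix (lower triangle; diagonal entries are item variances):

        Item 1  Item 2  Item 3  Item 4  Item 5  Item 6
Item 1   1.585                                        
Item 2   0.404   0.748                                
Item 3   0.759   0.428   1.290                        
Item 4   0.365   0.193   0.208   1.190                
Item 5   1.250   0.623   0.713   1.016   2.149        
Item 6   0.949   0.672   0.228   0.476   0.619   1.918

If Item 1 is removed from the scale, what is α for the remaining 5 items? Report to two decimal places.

α = 0.73

Remaining items: Item 2, Item 3, Item 4, Item 5, Item 6 (k = 5).
ΣVar(i) = 0.748 + 1.290 + 1.190 + 2.149 + 1.918 = 7.295
σ²_T = 7.295 + 2 × 5.176 = 17.647
α (item deleted) = (5/4)·(1 − 7.295/17.647) = 0.73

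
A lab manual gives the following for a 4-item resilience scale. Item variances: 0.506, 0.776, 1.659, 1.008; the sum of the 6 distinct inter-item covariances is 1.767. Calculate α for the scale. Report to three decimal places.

α = 0.630

Σσ²ᵢ = 0.506 + 0.776 + 1.659 + 1.008 = 3.949
Sum of distinct covariances = 1.767
σ²_total = Σσ²ᵢ + 2·Σcov = 3.949 + 2 × 1.767 = 7.483
α = (4/3)·(1 − 3.949/7.483) = 0.630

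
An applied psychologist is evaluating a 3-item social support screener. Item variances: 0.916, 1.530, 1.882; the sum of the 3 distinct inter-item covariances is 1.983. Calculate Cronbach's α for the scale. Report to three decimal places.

sum of item variances = 0.916 + 1.530 + 1.882 = 4.328
Sum of distinct covariances = 1.983
Var(T) = sum of item variances + 2·Σcov = 4.328 + 2 × 1.983 = 8.294
α = (3/2)·(1 − 4.328/8.294) = 0.717

Cronbach's α = 0.717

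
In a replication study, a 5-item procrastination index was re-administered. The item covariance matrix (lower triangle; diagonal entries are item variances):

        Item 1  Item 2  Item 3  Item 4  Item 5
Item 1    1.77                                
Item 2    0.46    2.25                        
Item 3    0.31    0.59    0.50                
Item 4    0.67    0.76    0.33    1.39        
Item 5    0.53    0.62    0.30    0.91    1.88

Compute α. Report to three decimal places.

α = 0.731

sum of item variances = 1.77 + 2.25 + 0.50 + 1.39 + 1.88 = 7.79
Sum of off-diagonal covariances = 5.48
σ²_T = 7.79 + 2 × 5.48 = 18.75
α = (k/(k−1))·(1 − sum of item variances/σ²_T) = (5/4)·(1 − 7.79/18.75) = 0.731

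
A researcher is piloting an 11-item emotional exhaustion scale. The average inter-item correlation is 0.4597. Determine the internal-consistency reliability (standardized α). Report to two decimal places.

standardized α = 0.90

Standardized α = k·r̄ / (1 + (k−1)·r̄) = 11 × 0.4597 / (1 + 10 × 0.4597)
  = 5.0567 / 5.5970 = 0.90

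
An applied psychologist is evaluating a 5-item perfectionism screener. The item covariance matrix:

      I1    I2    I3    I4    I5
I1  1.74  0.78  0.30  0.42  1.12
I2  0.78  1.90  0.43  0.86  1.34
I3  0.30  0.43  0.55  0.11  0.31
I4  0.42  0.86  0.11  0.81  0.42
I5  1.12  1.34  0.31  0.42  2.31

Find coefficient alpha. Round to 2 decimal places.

sum of item variances = 1.74 + 1.90 + 0.55 + 0.81 + 2.31 = 7.31
Σ_{i<j} σ_ij = 6.09
σ²_total = 7.31 + 2 × 6.09 = 19.49
α = (k/(k−1))·(1 − sum of item variances/σ²_total) = (5/4)·(1 − 7.31/19.49) = 0.78

α = 0.78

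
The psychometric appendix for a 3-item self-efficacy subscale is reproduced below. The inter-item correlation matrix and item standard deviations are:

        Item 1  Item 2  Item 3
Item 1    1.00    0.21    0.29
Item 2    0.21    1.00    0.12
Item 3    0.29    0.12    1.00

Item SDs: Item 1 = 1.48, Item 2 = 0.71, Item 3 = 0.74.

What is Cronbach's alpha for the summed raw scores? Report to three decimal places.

Σσ²ᵢ = 1.48² + 0.71² + 0.74² = 3.2421
Covariances σ_ij = r_ij · s_i · s_j:
  σ(Item 1,Item 2) = 0.21 × 1.48 × 0.71 = 0.2207
  σ(Item 1,Item 3) = 0.29 × 1.48 × 0.74 = 0.3176
  σ(Item 2,Item 3) = 0.12 × 0.71 × 0.74 = 0.0630
σ²_T = Σσ²ᵢ + 2·Σσ_ij = 3.2421 + 2 × 0.6013 = 4.4447
α = (3/2)·(1 − 3.2421/4.4447) = 0.406

α = 0.406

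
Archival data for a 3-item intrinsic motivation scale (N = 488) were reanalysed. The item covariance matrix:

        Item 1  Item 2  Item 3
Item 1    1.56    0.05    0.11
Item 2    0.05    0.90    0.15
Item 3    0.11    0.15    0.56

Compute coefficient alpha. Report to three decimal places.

ΣVar(i) = 1.56 + 0.90 + 0.56 = 3.02
Sum of off-diagonal covariances = 0.31
σ²_total = 3.02 + 2 × 0.31 = 3.64
α = (k/(k−1))·(1 − ΣVar(i)/σ²_total) = (3/2)·(1 − 3.02/3.64) = 0.255

α = 0.255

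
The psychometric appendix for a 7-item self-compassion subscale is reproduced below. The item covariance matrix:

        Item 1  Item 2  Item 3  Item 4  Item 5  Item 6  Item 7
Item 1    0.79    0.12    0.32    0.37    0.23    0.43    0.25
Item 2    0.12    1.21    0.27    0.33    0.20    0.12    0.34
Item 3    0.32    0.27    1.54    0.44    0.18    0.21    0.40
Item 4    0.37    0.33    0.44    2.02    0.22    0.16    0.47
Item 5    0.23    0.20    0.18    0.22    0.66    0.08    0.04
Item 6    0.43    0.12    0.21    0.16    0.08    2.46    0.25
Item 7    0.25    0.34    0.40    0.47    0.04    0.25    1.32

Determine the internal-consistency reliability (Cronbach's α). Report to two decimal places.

Cronbach's α = 0.61

Σσᵢ² = 0.79 + 1.21 + 1.54 + 2.02 + 0.66 + 2.46 + 1.32 = 10.00
Sum of off-diagonal covariances = 5.43
total variance = 10.00 + 2 × 5.43 = 20.86
α = (k/(k−1))·(1 − Σσᵢ²/total variance) = (7/6)·(1 − 10.00/20.86) = 0.61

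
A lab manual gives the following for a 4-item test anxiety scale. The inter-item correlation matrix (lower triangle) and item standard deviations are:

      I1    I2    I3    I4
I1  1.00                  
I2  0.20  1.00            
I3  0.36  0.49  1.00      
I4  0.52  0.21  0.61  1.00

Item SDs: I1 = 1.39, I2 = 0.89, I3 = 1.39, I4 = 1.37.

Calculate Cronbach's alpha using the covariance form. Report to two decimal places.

Cronbach's alpha = 0.73

Σσ²ᵢ = 1.39² + 0.89² + 1.39² + 1.37² = 6.5332
Covariances σ_ij = r_ij · s_i · s_j:
  σ(I1,I2) = 0.20 × 1.39 × 0.89 = 0.2474
  σ(I1,I3) = 0.36 × 1.39 × 1.39 = 0.6956
  σ(I1,I4) = 0.52 × 1.39 × 1.37 = 0.9902
  σ(I2,I3) = 0.49 × 0.89 × 1.39 = 0.6062
  σ(I2,I4) = 0.21 × 0.89 × 1.37 = 0.2561
  σ(I3,I4) = 0.61 × 1.39 × 1.37 = 1.1616
σ²_T = Σσ²ᵢ + 2·Σσ_ij = 6.5332 + 2 × 3.9571 = 14.4474
α = (4/3)·(1 − 6.5332/14.4474) = 0.73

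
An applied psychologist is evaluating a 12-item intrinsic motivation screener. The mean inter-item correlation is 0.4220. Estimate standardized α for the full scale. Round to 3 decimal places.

α = 0.898

Standardized α = k·r̄ / (1 + (k−1)·r̄) = 12 × 0.4220 / (1 + 11 × 0.4220)
  = 5.0640 / 5.6420 = 0.898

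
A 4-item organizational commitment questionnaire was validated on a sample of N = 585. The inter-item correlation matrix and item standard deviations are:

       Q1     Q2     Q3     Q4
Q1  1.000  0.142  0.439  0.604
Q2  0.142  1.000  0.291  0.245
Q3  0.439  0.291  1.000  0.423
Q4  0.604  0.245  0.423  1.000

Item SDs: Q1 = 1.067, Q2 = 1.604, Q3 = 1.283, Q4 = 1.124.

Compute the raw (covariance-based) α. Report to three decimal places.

Σσ²ᵢ = 1.067² + 1.604² + 1.283² + 1.124² = 6.6208
Covariances σ_ij = r_ij · s_i · s_j:
  σ(Q1,Q2) = 0.142 × 1.067 × 1.604 = 0.2430
  σ(Q1,Q3) = 0.439 × 1.067 × 1.283 = 0.6010
  σ(Q1,Q4) = 0.604 × 1.067 × 1.124 = 0.7244
  σ(Q2,Q3) = 0.291 × 1.604 × 1.283 = 0.5989
  σ(Q2,Q4) = 0.245 × 1.604 × 1.124 = 0.4417
  σ(Q3,Q4) = 0.423 × 1.283 × 1.124 = 0.6100
σ²_T = Σσ²ᵢ + 2·Σσ_ij = 6.6208 + 2 × 3.2190 = 13.0588
α = (4/3)·(1 − 6.6208/13.0588) = 0.657

α = 0.657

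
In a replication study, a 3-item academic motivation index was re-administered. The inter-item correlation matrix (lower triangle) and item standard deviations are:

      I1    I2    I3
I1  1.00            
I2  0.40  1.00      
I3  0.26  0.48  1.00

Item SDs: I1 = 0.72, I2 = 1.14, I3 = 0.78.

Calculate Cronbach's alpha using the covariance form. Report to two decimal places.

Σσ²ᵢ = 0.72² + 1.14² + 0.78² = 2.4264
Covariances σ_ij = r_ij · s_i · s_j:
  σ(I1,I2) = 0.40 × 0.72 × 1.14 = 0.3283
  σ(I1,I3) = 0.26 × 0.72 × 0.78 = 0.1460
  σ(I2,I3) = 0.48 × 1.14 × 0.78 = 0.4268
σ²_T = Σσ²ᵢ + 2·Σσ_ij = 2.4264 + 2 × 0.9011 = 4.2286
α = (3/2)·(1 − 2.4264/4.2286) = 0.64

α = 0.64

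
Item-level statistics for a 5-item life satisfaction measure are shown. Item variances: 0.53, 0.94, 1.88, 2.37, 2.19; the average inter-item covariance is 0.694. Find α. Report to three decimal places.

α = 0.796

Σσᵢ² = 0.53 + 0.94 + 1.88 + 2.37 + 2.19 = 7.91
Sum of the 10 distinct covariances = 10 × 0.694 = 6.940
total variance = Σσᵢ² + 2·Σcov = 7.91 + 2 × 6.940 = 21.790
α = (5/4)·(1 − 7.91/21.790) = 0.796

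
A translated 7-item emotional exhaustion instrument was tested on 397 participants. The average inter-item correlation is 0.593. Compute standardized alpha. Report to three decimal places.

standardized alpha = 0.911

Standardized α = k·r̄ / (1 + (k−1)·r̄) = 7 × 0.593 / (1 + 6 × 0.593)
  = 4.1510 / 4.5580 = 0.911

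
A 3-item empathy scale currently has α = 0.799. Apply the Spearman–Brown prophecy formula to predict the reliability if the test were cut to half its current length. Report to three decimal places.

Length factor m = 1/2
α' = m·α / (1 − (1−m)·α)
   = 1/2 × 0.799 / (1 − (1 − 1/2) × 0.799)
   = 0.3995 / 0.6005 = 0.665

predicted reliability = 0.665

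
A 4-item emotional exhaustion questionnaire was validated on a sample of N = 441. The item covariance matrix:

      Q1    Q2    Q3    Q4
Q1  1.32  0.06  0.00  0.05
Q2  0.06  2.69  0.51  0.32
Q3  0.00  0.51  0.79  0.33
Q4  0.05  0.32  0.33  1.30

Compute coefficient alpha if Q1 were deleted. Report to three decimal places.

Remaining items: Q2, Q3, Q4 (k = 3).
sum of item variances = 2.69 + 0.79 + 1.30 = 4.78
σ²_total = 4.78 + 2 × 1.16 = 7.10
α (item deleted) = (3/2)·(1 − 4.78/7.10) = 0.490

α = 0.490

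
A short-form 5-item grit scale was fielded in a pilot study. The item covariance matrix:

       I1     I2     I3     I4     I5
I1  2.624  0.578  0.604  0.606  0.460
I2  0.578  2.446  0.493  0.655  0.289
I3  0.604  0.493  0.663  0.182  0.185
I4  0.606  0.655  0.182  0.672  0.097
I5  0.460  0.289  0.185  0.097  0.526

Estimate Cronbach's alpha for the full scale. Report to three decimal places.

Σσᵢ² = 2.624 + 2.446 + 0.663 + 0.672 + 0.526 = 6.931
Sum of off-diagonal covariances = 4.149
σ²_total = 6.931 + 2 × 4.149 = 15.229
α = (k/(k−1))·(1 − Σσᵢ²/σ²_total) = (5/4)·(1 − 6.931/15.229) = 0.681

Cronbach's alpha = 0.681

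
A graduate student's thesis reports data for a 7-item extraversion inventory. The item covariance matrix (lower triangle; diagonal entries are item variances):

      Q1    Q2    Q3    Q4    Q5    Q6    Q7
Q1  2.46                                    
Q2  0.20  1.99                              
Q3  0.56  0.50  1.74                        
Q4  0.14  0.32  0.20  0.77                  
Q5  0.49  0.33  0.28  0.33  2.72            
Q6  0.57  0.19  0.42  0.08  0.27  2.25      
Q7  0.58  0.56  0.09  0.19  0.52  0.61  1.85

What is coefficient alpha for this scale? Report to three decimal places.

coefficient alpha = 0.605

sum of item variances = 2.46 + 1.99 + 1.74 + 0.77 + 2.72 + 2.25 + 1.85 = 13.78
Sum of the distinct covariances = 7.43
total variance = 13.78 + 2 × 7.43 = 28.64
α = (k/(k−1))·(1 − sum of item variances/total variance) = (7/6)·(1 − 13.78/28.64) = 0.605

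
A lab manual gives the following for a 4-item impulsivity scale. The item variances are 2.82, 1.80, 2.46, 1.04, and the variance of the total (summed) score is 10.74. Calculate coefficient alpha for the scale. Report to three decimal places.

α = 0.325

Σσ²ᵢ = 2.82 + 1.80 + 2.46 + 1.04 = 8.12
α = (k/(k−1))·(1 − Σσ²ᵢ/σ²_T) = (4/3)·(1 − 8.12/10.74) = 0.325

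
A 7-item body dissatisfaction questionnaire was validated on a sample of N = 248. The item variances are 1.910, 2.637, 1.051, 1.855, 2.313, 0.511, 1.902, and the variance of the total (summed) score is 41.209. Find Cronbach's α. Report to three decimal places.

α = 0.822

Σσᵢ² = 1.910 + 2.637 + 1.051 + 1.855 + 2.313 + 0.511 + 1.902 = 12.179
α = (k/(k−1))·(1 − Σσᵢ²/σ²_total) = (7/6)·(1 − 12.179/41.209) = 0.822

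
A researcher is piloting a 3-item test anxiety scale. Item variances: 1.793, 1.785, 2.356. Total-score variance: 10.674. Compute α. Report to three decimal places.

α = 0.666

ΣVar(i) = 1.793 + 1.785 + 2.356 = 5.934
α = (k/(k−1))·(1 − ΣVar(i)/total variance) = (3/2)·(1 − 5.934/10.674) = 0.666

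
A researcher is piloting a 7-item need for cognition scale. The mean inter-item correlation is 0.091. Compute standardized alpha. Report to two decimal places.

Standardized α = k·r̄ / (1 + (k−1)·r̄) = 7 × 0.091 / (1 + 6 × 0.091)
  = 0.6370 / 1.5460 = 0.41

α = 0.41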